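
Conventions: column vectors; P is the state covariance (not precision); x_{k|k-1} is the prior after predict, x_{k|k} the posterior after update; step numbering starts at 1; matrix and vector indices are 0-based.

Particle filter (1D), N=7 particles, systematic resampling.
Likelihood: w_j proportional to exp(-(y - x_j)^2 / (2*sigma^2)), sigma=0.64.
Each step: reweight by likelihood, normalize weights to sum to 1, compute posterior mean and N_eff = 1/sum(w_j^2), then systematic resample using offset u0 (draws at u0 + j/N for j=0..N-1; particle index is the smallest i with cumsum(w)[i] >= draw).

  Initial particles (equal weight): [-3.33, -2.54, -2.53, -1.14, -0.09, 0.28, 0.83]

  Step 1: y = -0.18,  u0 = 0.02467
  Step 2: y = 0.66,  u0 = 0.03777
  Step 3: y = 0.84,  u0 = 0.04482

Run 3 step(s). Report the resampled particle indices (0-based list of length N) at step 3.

step 1: w=[0.0000, 0.0005, 0.0005, 0.1366, 0.4165, 0.3249, 0.1211]  mean=-0.0041  Neff=3.2017  idx=[3, 4, 4, 4, 5, 5, 6]
step 2: w=[0.0046, 0.1207, 0.1207, 0.1207, 0.2010, 0.2010, 0.2314]  mean=0.2668  Neff=5.6161  idx=[1, 2, 3, 4, 5, 5, 6]
step 3: w=[0.0851, 0.0851, 0.0851, 0.1668, 0.1668, 0.1668, 0.2445]  mean=0.3200  Neff=6.0636  idx=[0, 2, 3, 4, 5, 6, 6]

resampled_idx = [0, 2, 3, 4, 5, 6, 6]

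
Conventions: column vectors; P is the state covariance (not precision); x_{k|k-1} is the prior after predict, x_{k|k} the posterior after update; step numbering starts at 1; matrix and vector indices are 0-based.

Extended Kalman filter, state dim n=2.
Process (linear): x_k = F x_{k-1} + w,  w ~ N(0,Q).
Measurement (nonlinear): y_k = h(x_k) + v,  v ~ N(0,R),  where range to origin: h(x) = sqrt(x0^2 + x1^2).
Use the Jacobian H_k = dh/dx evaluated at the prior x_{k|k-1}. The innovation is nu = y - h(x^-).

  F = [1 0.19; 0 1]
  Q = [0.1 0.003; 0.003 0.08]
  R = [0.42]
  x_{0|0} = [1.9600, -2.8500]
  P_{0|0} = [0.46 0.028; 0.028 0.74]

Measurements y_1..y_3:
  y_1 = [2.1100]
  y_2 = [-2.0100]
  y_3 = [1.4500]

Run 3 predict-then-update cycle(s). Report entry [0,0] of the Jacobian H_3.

H_jac[0,0] = 0.9774

step 1: x^-=[1.4185, -2.8500]  P^-=[0.5974 0.1716; 0.1716 0.8200]  H_jac=[0.4456 -0.8952]  S=[1.0589]  K=[0.1063; -0.6211]  nu=[-1.0735]  x^+=[1.3044, -2.1833]  P^+=[0.5854 0.2415; 0.2415 0.4116]
step 2: x^-=[0.8896, -2.1833]  P^-=[0.7920 0.3227; 0.3227 0.4916]  H_jac=[0.3773 -0.9261]  S=[0.7288]  K=[0.0000; -0.4575]  nu=[-4.3676]  x^+=[0.8895, -0.1849]  P^+=[0.7920 0.3227; 0.3227 0.3390]
step 3: x^-=[0.8544, -0.1849]  P^-=[1.0269 0.3901; 0.3901 0.4190]  H_jac=[0.9774 -0.2116]  S=[1.2583]  K=[0.7320; 0.2326]  nu=[0.5758]  x^+=[1.2759, -0.0510]  P^+=[0.3526 0.1759; 0.1759 0.3509]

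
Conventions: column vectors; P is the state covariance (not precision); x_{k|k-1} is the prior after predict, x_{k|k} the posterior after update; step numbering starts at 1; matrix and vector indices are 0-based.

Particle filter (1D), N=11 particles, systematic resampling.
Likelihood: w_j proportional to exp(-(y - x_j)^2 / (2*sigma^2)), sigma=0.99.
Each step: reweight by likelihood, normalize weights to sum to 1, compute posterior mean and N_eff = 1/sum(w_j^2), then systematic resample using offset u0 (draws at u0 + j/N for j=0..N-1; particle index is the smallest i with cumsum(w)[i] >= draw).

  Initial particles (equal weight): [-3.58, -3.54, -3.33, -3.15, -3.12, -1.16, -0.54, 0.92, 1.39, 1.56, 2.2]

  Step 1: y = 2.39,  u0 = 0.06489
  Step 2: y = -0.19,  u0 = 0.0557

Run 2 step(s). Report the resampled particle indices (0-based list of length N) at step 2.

step 1: w=[0.0000, 0.0000, 0.0000, 0.0000, 0.0000, 0.0006, 0.0048, 0.1262, 0.2281, 0.2673, 0.3730]  mean=1.6675  Neff=3.5896  idx=[7, 8, 8, 8, 9, 9, 9, 10, 10, 10, 10]
step 2: w=[0.2404, 0.1261, 0.1261, 0.1261, 0.0945, 0.0945, 0.0945, 0.0245, 0.0245, 0.0245, 0.0245]  mean=1.4044  Neff=7.4254  idx=[0, 0, 0, 1, 2, 3, 3, 4, 5, 6, 9]

resampled_idx = [0, 0, 0, 1, 2, 3, 3, 4, 5, 6, 9]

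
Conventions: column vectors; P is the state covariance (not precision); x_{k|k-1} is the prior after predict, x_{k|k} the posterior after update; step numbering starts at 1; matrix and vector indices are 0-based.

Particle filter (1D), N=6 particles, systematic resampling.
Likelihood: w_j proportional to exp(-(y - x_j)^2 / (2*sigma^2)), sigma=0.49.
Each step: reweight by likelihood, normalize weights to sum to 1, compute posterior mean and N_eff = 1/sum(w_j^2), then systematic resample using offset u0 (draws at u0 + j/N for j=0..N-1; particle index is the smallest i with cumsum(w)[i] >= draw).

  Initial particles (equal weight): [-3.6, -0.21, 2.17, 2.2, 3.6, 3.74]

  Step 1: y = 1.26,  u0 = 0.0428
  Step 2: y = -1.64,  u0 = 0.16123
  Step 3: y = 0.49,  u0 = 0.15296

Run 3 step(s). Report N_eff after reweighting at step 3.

N_eff = 5.9451

step 1: w=[0.0000, 0.0319, 0.5120, 0.4561, 0.0000, 0.0000]  mean=2.1078  Neff=2.1225  idx=[2, 2, 2, 2, 3, 3]
step 2: w=[0.1908, 0.1908, 0.1908, 0.1908, 0.1183, 0.1183]  mean=2.1771  Neff=5.7579  idx=[0, 1, 2, 3, 4, 5]
step 3: w=[0.1780, 0.1780, 0.1780, 0.1780, 0.1440, 0.1440]  mean=2.1786  Neff=5.9451  idx=[0, 1, 2, 3, 4, 5]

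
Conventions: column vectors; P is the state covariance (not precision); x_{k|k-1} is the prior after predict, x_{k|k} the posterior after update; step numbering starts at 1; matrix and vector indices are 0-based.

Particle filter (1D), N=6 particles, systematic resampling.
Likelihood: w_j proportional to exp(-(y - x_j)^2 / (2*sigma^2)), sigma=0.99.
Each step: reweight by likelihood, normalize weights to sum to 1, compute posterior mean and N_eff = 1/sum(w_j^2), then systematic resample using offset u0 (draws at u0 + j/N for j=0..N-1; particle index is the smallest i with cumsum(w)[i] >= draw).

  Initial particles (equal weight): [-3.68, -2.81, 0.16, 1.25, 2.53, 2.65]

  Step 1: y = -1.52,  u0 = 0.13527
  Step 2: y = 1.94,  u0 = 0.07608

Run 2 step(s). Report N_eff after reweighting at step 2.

N_eff = 2.0004

step 1: w=[0.1190, 0.5502, 0.3047, 0.0257, 0.0003, 0.0002]  mean=-1.9018  Neff=2.4369  idx=[1, 1, 1, 1, 2, 2]
step 2: w=[0.0000, 0.0000, 0.0000, 0.0000, 0.4999, 0.4999]  mean=0.1597  Neff=2.0004  idx=[4, 4, 4, 5, 5, 5]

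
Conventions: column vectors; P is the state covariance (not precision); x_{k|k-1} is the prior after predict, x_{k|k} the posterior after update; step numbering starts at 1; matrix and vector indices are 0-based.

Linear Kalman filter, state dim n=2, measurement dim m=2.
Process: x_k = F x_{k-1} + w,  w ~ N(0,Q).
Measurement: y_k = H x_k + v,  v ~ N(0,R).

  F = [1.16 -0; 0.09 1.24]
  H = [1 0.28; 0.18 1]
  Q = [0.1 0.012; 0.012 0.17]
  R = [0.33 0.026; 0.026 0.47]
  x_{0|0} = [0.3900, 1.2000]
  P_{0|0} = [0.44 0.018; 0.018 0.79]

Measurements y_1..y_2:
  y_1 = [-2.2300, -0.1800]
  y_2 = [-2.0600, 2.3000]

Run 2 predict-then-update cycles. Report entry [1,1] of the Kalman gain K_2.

K[1,1] = 0.5974

step 1: x^-=[0.4524, 1.5231]  P^-=[0.6921 0.0838; 0.0838 1.3923]  S=[1.1782 0.6285; 0.6285 1.9149]  K=[0.6658 -0.1097; 0.0121 0.7310]  nu=[-3.1089, -1.7845]  x^+=[-1.4219, 0.1810]  P^+=[0.2385 -0.0772; -0.0772 0.3578]
step 2: x^-=[-1.6494, 0.0964]  P^-=[0.4209 -0.0741; -0.0741 0.7048]  S=[0.7647 0.2213; 0.2213 1.1618]  K=[0.5534 -0.1040; -0.0117 0.5974]  nu=[-0.4376, 2.5004]  x^+=[-2.1515, 1.5954]  P^+=[0.1996 -0.0704; -0.0704 0.2932]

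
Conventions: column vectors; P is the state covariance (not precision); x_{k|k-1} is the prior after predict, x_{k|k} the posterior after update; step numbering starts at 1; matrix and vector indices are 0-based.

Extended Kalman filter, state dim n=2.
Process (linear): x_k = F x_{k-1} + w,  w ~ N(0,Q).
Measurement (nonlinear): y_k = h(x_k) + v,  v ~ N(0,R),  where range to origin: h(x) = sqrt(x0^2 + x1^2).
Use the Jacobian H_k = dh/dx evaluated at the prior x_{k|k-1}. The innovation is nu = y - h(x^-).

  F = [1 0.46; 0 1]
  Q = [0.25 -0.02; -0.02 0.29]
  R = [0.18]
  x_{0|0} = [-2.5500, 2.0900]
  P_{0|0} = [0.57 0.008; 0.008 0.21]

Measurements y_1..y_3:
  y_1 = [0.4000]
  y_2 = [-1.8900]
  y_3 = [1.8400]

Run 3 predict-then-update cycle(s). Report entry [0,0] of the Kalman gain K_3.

K[0,0] = -0.8247

step 1: x^-=[-1.5886, 2.0900]  P^-=[0.8718 0.0846; 0.0846 0.5000]  H_jac=[-0.6051 0.7961]  S=[0.7346]  K=[-0.6264; 0.4722]  nu=[-2.2252]  x^+=[-0.1946, 1.0393]  P^+=[0.5835 0.3019; 0.3019 0.3362]
step 2: x^-=[0.2834, 1.0393]  P^-=[1.1824 0.4366; 0.4366 0.6262]  H_jac=[0.2631 0.9648]  S=[1.0663]  K=[0.6867; 0.6743]  nu=[-2.9673]  x^+=[-1.7542, -0.9614]  P^+=[0.6795 -0.0572; -0.0572 0.1414]
step 3: x^-=[-2.1965, -0.9614]  P^-=[0.9068 -0.0122; -0.0122 0.4314]  H_jac=[-0.9161 -0.4010]  S=[1.0015]  K=[-0.8247; -0.1616]  nu=[-0.5577]  x^+=[-1.7366, -0.8713]  P^+=[0.2258 -0.1456; -0.1456 0.4052]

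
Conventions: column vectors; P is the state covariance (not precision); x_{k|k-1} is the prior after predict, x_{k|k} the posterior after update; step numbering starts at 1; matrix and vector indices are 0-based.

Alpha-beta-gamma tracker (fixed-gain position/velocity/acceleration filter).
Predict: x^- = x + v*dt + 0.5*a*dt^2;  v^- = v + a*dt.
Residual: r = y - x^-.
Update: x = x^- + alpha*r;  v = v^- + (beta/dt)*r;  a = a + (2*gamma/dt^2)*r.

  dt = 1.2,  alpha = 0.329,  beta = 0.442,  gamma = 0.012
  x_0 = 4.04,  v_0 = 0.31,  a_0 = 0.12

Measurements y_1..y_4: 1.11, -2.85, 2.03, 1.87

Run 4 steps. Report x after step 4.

x_post = -0.8780

step 1: x_pred=4.4984  r=-3.3884  x^+=3.3836  v^+=-0.7941  a^+=0.0635
step 2: x_pred=2.4765  r=-5.3265  x^+=0.7241  v^+=-2.6797  a^+=-0.0252
step 3: x_pred=-2.5098  r=4.5398  x^+=-1.0162  v^+=-1.0379  a^+=0.0504
step 4: x_pred=-2.2254  r=4.0954  x^+=-0.8780  v^+=0.5311  a^+=0.1187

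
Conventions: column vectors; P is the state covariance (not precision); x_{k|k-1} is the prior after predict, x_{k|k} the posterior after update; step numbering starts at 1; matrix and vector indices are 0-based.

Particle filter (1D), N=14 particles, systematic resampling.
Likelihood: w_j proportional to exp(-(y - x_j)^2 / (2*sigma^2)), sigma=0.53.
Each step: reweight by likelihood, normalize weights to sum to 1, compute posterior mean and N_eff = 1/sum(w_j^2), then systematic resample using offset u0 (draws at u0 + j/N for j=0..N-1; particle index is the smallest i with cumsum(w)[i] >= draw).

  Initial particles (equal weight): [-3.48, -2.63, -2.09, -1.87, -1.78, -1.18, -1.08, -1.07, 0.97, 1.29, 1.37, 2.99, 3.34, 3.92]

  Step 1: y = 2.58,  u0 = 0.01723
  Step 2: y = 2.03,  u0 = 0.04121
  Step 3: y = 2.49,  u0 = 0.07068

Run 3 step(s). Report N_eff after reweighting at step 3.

step 1: w=[0.0000, 0.0000, 0.0000, 0.0000, 0.0000, 0.0000, 0.0000, 0.0000, 0.0078, 0.0405, 0.0579, 0.5813, 0.2804, 0.0321]  mean=2.9396  Neff=2.3662  idx=[9, 10, 11, 11, 11, 11, 11, 11, 11, 11, 12, 12, 12, 12]
step 2: w=[0.1464, 0.1787, 0.0752, 0.0752, 0.0752, 0.0752, 0.0752, 0.0752, 0.0752, 0.0752, 0.0183, 0.0183, 0.0183, 0.0183]  mean=2.4773  Neff=10.0042  idx=[0, 0, 1, 1, 2, 2, 3, 4, 5, 6, 7, 8, 9, 12]
step 3: w=[0.0120, 0.0120, 0.0167, 0.0167, 0.0999, 0.0999, 0.0999, 0.0999, 0.0999, 0.0999, 0.0999, 0.0999, 0.0999, 0.0431]  mean=2.9100  Neff=10.8003  idx=[4, 4, 5, 6, 6, 7, 8, 9, 9, 10, 11, 11, 12, 13]

N_eff = 10.8003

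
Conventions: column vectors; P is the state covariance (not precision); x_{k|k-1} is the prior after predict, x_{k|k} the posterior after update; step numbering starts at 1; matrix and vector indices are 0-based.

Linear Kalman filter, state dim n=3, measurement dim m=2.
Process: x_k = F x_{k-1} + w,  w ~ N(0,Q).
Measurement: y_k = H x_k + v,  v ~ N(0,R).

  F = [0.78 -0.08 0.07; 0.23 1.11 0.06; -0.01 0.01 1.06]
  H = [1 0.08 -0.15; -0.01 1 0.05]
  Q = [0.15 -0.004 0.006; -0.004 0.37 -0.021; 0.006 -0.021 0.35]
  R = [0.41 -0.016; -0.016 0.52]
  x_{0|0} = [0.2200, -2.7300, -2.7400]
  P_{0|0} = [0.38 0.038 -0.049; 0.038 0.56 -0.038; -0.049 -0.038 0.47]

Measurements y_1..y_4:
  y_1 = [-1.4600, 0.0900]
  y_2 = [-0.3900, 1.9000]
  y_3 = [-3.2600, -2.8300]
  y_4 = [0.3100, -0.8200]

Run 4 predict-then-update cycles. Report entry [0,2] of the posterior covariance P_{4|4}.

step 1: x^-=[0.1982, -3.1441, -2.9339]  P^-=[0.3774 0.0428 0.0005; 0.0428 1.0948 -0.0428; 0.0005 -0.0428 0.8784]  S=[0.8219 0.1102; 0.1102 1.6119]  K=[0.4643 -0.0075; 0.0762 0.6724; -0.1655 0.0120]  nu=[-1.8468, 3.3828]  x^+=[-0.6847, -1.0103, -2.5876]  P^+=[0.2009 -0.0125 0.0630; -0.0125 0.3500 -0.0333; 0.0630 -0.0333 0.8561]
step 2: x^-=[-0.6344, -1.4342, -2.7461]  P^-=[0.2875 -0.0045 0.1224; -0.0045 0.8058 0.0131; 0.1224 0.0131 1.3099]  S=[0.6944 0.0357; 0.0357 1.3304]  K=[0.3877 -0.0113; 0.0525 0.6048; -0.1083 0.0611]  nu=[-0.0528, 3.4652]  x^+=[-0.6941, 0.6588, -2.5287]  P^+=[0.1833 -0.0178 0.1516; -0.0178 0.3150 -0.0298; 0.1516 -0.0298 1.2973]
step 3: x^-=[-0.7711, 0.4199, -2.6669]  P^-=[0.2890 -0.0014 0.2282; -0.0014 0.7636 0.0665; 0.2282 0.0665 1.8039]  S=[0.6742 0.0293; 0.0293 1.2945]  K=[0.3779 -0.0031; 0.0480 0.5913; -0.0602 0.1206]  nu=[-2.9225, -3.1243]  x^+=[-1.8659, -1.5679, -2.8677]  P^+=[0.1928 -0.0178 0.2427; -0.0178 0.3077 -0.0230; 0.2427 -0.0230 1.7830]
step 4: x^-=[-1.5307, -2.3416, -3.0368]  P^-=[0.3070 0.0092 0.3388; 0.0092 0.7602 0.1274; 0.3388 0.1274 2.3478]  S=[0.6715 0.0322; 0.0322 1.2984]  K=[0.3822 0.0083; 0.0476 0.5892; -0.0137 0.1863]  nu=[1.5725, 1.6581]  x^+=[-0.9159, -1.2898, -2.7494]  P^+=[0.2086 -0.0166 0.3380; -0.0166 0.3062 -0.0147; 0.3380 -0.0147 2.3028]

P_post[0,2] = 0.3380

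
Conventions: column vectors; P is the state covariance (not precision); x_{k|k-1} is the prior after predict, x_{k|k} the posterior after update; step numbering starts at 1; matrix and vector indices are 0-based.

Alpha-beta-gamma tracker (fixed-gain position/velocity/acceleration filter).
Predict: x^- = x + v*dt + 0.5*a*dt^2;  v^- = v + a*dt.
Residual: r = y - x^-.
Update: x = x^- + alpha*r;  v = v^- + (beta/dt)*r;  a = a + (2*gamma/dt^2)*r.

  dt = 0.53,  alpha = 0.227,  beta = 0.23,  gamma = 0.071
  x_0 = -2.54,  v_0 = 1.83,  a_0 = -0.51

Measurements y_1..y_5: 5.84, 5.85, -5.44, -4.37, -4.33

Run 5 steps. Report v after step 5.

v_post = -9.2998

step 1: x_pred=-1.6417  r=7.4817  x^+=0.0566  v^+=4.8065  a^+=3.2721
step 2: x_pred=3.0636  r=2.7864  x^+=3.6961  v^+=7.7499  a^+=4.6807
step 3: x_pred=8.4610  r=-13.9010  x^+=5.3055  v^+=4.1982  a^+=-2.3465
step 4: x_pred=7.2009  r=-11.5709  x^+=4.5743  v^+=-2.0668  a^+=-8.1958
step 5: x_pred=2.3278  r=-6.6578  x^+=0.8165  v^+=-9.2998  a^+=-11.5615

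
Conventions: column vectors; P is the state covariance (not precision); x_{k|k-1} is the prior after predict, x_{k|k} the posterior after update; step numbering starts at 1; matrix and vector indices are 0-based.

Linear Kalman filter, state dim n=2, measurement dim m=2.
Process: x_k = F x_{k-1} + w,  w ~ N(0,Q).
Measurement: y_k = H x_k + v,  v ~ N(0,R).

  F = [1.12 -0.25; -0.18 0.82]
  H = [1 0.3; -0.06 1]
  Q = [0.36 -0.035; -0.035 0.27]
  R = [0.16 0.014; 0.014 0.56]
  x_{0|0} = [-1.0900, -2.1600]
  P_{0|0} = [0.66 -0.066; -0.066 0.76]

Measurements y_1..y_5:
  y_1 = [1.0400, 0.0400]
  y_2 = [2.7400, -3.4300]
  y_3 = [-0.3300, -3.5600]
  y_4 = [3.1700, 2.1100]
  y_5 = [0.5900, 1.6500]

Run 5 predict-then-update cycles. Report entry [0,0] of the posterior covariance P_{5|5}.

step 1: x^-=[-0.6808, -1.5750]  P^-=[1.2724 -0.3874; -0.3874 0.8219]  S=[1.2739 -0.1962; -0.1962 1.4330]  K=[0.8762 -0.2037; -0.0202 0.5870]  nu=[2.1933, 1.5742]  x^+=[0.9204, -0.6951]  P^+=[0.1649 -0.0919; -0.0919 0.3229]
step 2: x^-=[1.2046, -0.7357]  P^-=[0.6385 -0.2230; -0.2230 0.5196]  S=[0.7115 -0.0874; -0.0874 1.1087]  K=[0.7820 -0.1740; -0.0356 0.4779]  nu=[1.7561, -2.6220]  x^+=[3.0343, -2.0514]  P^+=[0.1460 -0.0777; -0.0777 0.2625]
step 3: x^-=[3.9112, -2.2283]  P^-=[0.6031 -0.1931; -0.1931 0.4742]  S=[0.6899 -0.0696; -0.0696 1.0595]  K=[0.7735 -0.1656; -0.0277 0.4567]  nu=[-3.5727, -1.0970]  x^+=[1.3294, -2.6303]  P^+=[0.1434 -0.0733; -0.0733 0.2509]
step 4: x^-=[2.1465, -2.3961]  P^-=[0.5967 -0.1860; -0.1860 0.4650]  S=[0.6869 -0.0649; -0.0649 1.0495]  K=[0.7719 -0.1636; -0.0249 0.4522]  nu=[1.7423, 4.6349]  x^+=[2.7333, -0.3437]  P^+=[0.1429 -0.0722; -0.0722 0.2485]
step 5: x^-=[3.1472, -0.7738]  P^-=[0.5952 -0.1843; -0.1843 0.4631]  S=[0.6863 -0.0638; -0.0638 1.0473]  K=[0.7715 -0.1631; -0.0242 0.4512]  nu=[-2.3251, 2.6127]  x^+=[0.9272, 0.4614]  P^+=[0.1428 -0.0720; -0.0720 0.2480]

P_post[0,0] = 0.1428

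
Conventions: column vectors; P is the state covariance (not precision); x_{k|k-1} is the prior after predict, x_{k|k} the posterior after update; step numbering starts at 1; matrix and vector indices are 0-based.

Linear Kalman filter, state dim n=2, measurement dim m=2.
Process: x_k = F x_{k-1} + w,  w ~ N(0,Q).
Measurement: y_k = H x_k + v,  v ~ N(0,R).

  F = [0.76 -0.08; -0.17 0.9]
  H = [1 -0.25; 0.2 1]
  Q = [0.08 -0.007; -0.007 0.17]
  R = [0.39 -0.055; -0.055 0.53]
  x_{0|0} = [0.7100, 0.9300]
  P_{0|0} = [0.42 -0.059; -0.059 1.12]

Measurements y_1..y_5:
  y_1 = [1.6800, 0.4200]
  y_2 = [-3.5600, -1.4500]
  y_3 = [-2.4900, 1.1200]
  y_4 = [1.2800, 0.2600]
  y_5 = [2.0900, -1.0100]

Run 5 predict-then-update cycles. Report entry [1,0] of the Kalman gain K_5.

step 1: x^-=[0.4652, 0.7163]  P^-=[0.3369 -0.1831; -0.1831 1.1074]  S=[0.8877 -0.4384; -0.4384 1.5776]  K=[0.4577 0.0539; -0.2120 0.6198]  nu=[1.3939, -0.3893]  x^+=[1.0822, 0.1795]  P^+=[0.1680 -0.0302; -0.0302 0.3462]
step 2: x^-=[0.8081, -0.0225]  P^-=[0.1829 -0.0747; -0.0747 0.4645]  S=[0.6393 -0.2055; -0.2055 0.9720]  K=[0.3248 0.0295; -0.1607 0.4286]  nu=[-4.3738, -1.5892]  x^+=[-0.6593, -0.0005]  P^+=[0.1186 -0.0260; -0.0260 0.2412]
step 3: x^-=[-0.5010, 0.1117]  P^-=[0.1532 -0.0578; -0.0578 0.3767]  S=[0.5956 -0.1735; -0.1735 0.8897]  K=[0.2890 0.0258; -0.1438 0.3824]  nu=[-1.9611, 1.1085]  x^+=[-1.0391, 0.8176]  P^+=[0.1054 -0.0233; -0.0233 0.2152]
step 4: x^-=[-0.8551, 0.9124]  P^-=[0.1451 -0.0524; -0.0524 0.3545]  S=[0.5835 -0.1644; -0.1644 0.8694]  K=[0.2784 0.0258; -0.1375 0.3697]  nu=[2.3632, -0.4814]  x^+=[-0.2095, 0.4095]  P^+=[0.1017 -0.0220; -0.0220 0.2079]
step 5: x^-=[-0.1920, 0.4041]  P^-=[0.1427 -0.0504; -0.0504 0.3481]  S=[0.5797 -0.1614; -0.1614 0.8636]  K=[0.2752 0.0261; -0.1352 0.3661]  nu=[2.3830, -1.3757]  x^+=[0.4280, -0.4217]  P^+=[0.1005 -0.0214; -0.0214 0.2058]

K[1,0] = -0.1352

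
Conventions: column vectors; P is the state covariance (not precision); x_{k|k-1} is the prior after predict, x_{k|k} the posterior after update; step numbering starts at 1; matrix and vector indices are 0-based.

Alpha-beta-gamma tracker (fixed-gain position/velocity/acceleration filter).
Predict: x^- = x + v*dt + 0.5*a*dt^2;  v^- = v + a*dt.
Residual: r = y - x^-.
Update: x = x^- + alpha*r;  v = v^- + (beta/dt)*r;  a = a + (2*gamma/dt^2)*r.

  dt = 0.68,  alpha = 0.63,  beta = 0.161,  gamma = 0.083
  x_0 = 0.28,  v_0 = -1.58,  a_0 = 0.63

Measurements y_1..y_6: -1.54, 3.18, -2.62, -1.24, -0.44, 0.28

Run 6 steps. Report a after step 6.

step 1: x_pred=-0.6487  r=-0.8913  x^+=-1.2102  v^+=-1.3626  a^+=0.3100
step 2: x_pred=-2.0651  r=5.2451  x^+=1.2393  v^+=0.0901  a^+=2.1930
step 3: x_pred=1.8076  r=-4.4276  x^+=-0.9818  v^+=0.5330  a^+=0.6035
step 4: x_pred=-0.4798  r=-0.7602  x^+=-0.9587  v^+=0.7635  a^+=0.3306
step 5: x_pred=-0.3631  r=-0.0769  x^+=-0.4116  v^+=0.9701  a^+=0.3030
step 6: x_pred=0.3182  r=-0.0382  x^+=0.2941  v^+=1.1671  a^+=0.2893

a_post = 0.2893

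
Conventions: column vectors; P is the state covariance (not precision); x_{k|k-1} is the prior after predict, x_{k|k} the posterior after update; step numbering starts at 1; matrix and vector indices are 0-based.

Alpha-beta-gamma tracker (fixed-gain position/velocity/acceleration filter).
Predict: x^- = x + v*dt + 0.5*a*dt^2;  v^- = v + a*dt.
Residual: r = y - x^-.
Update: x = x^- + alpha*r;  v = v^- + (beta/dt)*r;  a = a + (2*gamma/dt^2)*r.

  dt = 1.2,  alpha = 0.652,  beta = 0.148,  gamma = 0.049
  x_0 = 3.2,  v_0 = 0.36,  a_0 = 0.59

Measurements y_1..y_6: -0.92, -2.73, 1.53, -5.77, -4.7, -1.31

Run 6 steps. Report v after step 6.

step 1: x_pred=4.0568  r=-4.9768  x^+=0.8119  v^+=0.4542  a^+=0.2513
step 2: x_pred=1.5379  r=-4.2679  x^+=-1.2448  v^+=0.2294  a^+=-0.0392
step 3: x_pred=-0.9977  r=2.5277  x^+=0.6504  v^+=0.4941  a^+=0.1329
step 4: x_pred=1.3390  r=-7.1090  x^+=-3.2961  v^+=-0.2232  a^+=-0.3509
step 5: x_pred=-3.8166  r=-0.8834  x^+=-4.3926  v^+=-0.7533  a^+=-0.4111
step 6: x_pred=-5.5924  r=4.2824  x^+=-2.8003  v^+=-0.7184  a^+=-0.1196

v_post = -0.7184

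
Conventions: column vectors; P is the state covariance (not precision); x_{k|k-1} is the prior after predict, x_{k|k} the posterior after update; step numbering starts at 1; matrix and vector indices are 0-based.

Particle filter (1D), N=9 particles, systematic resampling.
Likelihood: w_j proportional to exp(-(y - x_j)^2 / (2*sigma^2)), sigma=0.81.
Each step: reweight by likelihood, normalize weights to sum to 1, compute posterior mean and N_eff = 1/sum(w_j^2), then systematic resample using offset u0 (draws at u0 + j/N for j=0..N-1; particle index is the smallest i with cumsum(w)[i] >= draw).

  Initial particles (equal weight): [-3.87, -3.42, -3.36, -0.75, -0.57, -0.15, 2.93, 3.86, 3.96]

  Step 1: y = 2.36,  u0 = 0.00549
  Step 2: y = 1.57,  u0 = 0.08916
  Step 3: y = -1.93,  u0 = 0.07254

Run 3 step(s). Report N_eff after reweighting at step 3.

N_eff = 9.0000

step 1: w=[0.0000, 0.0000, 0.0000, 0.0006, 0.0013, 0.0074, 0.7013, 0.1617, 0.1277]  mean=3.1826  Neff=1.8713  idx=[5, 6, 6, 6, 6, 6, 6, 7, 8]
step 2: w=[0.0655, 0.1525, 0.1525, 0.1525, 0.1525, 0.1525, 0.1525, 0.0115, 0.0080]  mean=2.7472  Neff=6.9435  idx=[1, 1, 2, 3, 4, 4, 5, 6, 6]
step 3: w=[0.1111, 0.1111, 0.1111, 0.1111, 0.1111, 0.1111, 0.1111, 0.1111, 0.1111]  mean=2.9300  Neff=9.0000  idx=[0, 1, 2, 3, 4, 5, 6, 7, 8]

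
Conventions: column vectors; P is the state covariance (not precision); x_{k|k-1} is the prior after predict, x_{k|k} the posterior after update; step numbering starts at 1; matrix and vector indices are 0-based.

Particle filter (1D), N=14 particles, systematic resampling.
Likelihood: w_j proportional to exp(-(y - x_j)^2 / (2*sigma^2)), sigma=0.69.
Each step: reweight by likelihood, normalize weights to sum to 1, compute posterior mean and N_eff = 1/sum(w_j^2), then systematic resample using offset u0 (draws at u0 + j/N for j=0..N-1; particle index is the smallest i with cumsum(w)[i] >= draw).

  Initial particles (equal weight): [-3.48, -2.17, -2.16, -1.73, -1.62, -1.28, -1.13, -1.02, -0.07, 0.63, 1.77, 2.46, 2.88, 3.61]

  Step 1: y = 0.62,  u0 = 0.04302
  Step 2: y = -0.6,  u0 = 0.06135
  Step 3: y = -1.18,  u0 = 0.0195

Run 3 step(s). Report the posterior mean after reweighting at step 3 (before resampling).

post_mean = -0.4823

step 1: w=[0.0000, 0.0001, 0.0001, 0.0015, 0.0025, 0.0112, 0.0199, 0.0294, 0.3003, 0.4950, 0.1234, 0.0141, 0.0023, 0.0000]  mean=0.4769  Neff=2.8404  idx=[7, 8, 8, 8, 8, 9, 9, 9, 9, 9, 9, 9, 10, 10]
step 2: w=[0.1585, 0.1420, 0.1420, 0.1420, 0.1420, 0.0389, 0.0389, 0.0389, 0.0389, 0.0389, 0.0389, 0.0389, 0.0005, 0.0005]  mean=-0.0278  Neff=8.5938  idx=[0, 0, 1, 1, 2, 2, 3, 3, 4, 4, 6, 8, 9, 11]
step 3: w=[0.2281, 0.2281, 0.0642, 0.0642, 0.0642, 0.0642, 0.0642, 0.0642, 0.0642, 0.0642, 0.0075, 0.0075, 0.0075, 0.0075]  mean=-0.4823  Neff=7.2860  idx=[0, 0, 0, 1, 1, 1, 1, 2, 4, 5, 6, 7, 8, 9]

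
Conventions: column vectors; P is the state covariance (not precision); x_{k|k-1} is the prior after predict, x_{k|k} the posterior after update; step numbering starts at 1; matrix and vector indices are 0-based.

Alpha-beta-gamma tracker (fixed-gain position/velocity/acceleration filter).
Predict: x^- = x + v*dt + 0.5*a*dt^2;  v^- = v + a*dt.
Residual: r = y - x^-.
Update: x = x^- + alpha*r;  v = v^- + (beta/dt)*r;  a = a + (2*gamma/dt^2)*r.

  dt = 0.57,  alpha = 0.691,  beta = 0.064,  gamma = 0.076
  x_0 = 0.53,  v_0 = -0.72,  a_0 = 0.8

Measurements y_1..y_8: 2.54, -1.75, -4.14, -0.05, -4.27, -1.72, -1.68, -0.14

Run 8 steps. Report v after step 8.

v_post = -1.3292

step 1: x_pred=0.2496  r=2.2904  x^+=1.8323  v^+=-0.0068  a^+=1.8716
step 2: x_pred=2.1324  r=-3.8824  x^+=-0.5503  v^+=0.6240  a^+=0.0552
step 3: x_pred=-0.1857  r=-3.9543  x^+=-2.9181  v^+=0.2115  a^+=-1.7948
step 4: x_pred=-3.0891  r=3.0391  x^+=-0.9891  v^+=-0.4703  a^+=-0.3730
step 5: x_pred=-1.3177  r=-2.9523  x^+=-3.3577  v^+=-1.0143  a^+=-1.7541
step 6: x_pred=-4.2209  r=2.5009  x^+=-2.4928  v^+=-1.7334  a^+=-0.5841
step 7: x_pred=-3.5757  r=1.8957  x^+=-2.2658  v^+=-1.8535  a^+=0.3027
step 8: x_pred=-3.2731  r=3.1331  x^+=-1.1081  v^+=-1.3292  a^+=1.7685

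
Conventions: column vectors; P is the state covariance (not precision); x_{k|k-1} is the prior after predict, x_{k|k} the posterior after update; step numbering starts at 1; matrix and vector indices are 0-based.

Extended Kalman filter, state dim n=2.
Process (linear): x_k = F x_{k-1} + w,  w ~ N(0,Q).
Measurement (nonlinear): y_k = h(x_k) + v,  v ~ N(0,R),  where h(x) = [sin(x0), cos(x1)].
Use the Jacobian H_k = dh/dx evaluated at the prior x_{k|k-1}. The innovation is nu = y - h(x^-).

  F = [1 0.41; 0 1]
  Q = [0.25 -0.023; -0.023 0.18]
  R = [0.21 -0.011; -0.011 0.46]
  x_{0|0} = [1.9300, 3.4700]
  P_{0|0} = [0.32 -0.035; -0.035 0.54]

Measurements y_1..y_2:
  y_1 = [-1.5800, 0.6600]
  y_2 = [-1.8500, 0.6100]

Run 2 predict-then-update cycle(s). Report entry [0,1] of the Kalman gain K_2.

step 1: x^-=[3.3527, 3.4700]  P^-=[0.6321 0.1634; 0.1634 0.7200]  H_jac=[-0.9778 0.0000; 0.0000 0.3225]  S=[0.8143 -0.0625; -0.0625 0.5349]  K=[-0.7582 0.0099; -0.1643 0.4149]  nu=[-1.3705, 1.6066]  x^+=[4.4077, 4.3618]  P^+=[0.1629 0.0400; 0.0400 0.5974]
step 2: x^-=[6.1960, 4.3618]  P^-=[0.5461 0.2619; 0.2619 0.7774]  H_jac=[0.9962 0.0000; 0.0000 0.9392]  S=[0.7520 0.2340; 0.2340 1.1457]  K=[0.7013 0.0714; 0.1587 0.6048]  nu=[-1.7630, 0.9534]  x^+=[5.0279, 4.6587]  P^+=[0.1470 0.0268; 0.0268 0.2944]

K[0,1] = 0.0714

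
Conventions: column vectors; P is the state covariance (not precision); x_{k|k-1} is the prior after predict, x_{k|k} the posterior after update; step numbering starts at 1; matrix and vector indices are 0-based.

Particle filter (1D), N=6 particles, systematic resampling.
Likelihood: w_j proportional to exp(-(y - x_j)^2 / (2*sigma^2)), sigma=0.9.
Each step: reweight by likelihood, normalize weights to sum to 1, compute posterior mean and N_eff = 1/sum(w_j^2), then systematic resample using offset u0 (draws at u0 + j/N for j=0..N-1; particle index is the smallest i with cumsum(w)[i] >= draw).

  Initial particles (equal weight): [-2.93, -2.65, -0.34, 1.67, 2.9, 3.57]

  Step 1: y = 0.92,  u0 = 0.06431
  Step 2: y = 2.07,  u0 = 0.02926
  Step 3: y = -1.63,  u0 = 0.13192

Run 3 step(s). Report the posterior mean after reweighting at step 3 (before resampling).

post_mean = 1.6700

step 1: w=[0.0001, 0.0003, 0.3169, 0.5966, 0.0751, 0.0111]  mean=1.1447  Neff=2.1641  idx=[2, 2, 3, 3, 3, 3]
step 2: w=[0.0075, 0.0075, 0.2462, 0.2462, 0.2462, 0.2462]  mean=1.6397  Neff=4.1214  idx=[2, 2, 3, 4, 4, 5]
step 3: w=[0.1667, 0.1667, 0.1667, 0.1667, 0.1667, 0.1667]  mean=1.6700  Neff=6.0000  idx=[0, 1, 2, 3, 4, 5]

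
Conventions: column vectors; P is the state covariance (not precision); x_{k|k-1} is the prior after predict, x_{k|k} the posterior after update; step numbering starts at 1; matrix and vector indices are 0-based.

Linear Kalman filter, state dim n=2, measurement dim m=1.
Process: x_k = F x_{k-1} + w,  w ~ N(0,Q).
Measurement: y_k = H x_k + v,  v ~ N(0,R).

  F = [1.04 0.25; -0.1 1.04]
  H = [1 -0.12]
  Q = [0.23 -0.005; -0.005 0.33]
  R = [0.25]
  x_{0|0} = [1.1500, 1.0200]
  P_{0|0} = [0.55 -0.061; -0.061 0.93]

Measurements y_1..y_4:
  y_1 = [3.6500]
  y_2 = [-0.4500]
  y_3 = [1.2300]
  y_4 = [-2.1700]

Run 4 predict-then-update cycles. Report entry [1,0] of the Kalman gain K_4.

K[1,0] = 0.6390

step 1: x^-=[1.4510, 0.9458]  P^-=[0.8513 0.1151; 0.1151 1.3541]  S=[1.0931]  K=[0.7661; -0.0433]  nu=[2.3125]  x^+=[3.2226, 0.8457]  P^+=[0.2097 0.1514; 0.1514 1.3520]
step 2: x^-=[3.5629, 0.5572]  P^-=[0.6200 0.4847; 0.4847 1.7630]  S=[0.7791]  K=[0.7212; 0.3506]  nu=[-3.9461]  x^+=[0.7171, -0.8263]  P^+=[0.2148 0.2877; 0.2877 1.6672]
step 3: x^-=[0.5392, -0.9310]  P^-=[0.7162 0.7101; 0.7101 2.0755]  S=[0.8256]  K=[0.7642; 0.5584]  nu=[0.5791]  x^+=[0.9817, -0.6076]  P^+=[0.2340 0.3578; 0.3578 1.8181]
step 4: x^-=[0.8691, -0.7301]  P^-=[0.7828 0.8214; 0.8214 2.2243]  S=[0.8676]  K=[0.7886; 0.6390]  nu=[-3.1267]  x^+=[-1.5965, -2.7282]  P^+=[0.2432 0.3842; 0.3842 1.8700]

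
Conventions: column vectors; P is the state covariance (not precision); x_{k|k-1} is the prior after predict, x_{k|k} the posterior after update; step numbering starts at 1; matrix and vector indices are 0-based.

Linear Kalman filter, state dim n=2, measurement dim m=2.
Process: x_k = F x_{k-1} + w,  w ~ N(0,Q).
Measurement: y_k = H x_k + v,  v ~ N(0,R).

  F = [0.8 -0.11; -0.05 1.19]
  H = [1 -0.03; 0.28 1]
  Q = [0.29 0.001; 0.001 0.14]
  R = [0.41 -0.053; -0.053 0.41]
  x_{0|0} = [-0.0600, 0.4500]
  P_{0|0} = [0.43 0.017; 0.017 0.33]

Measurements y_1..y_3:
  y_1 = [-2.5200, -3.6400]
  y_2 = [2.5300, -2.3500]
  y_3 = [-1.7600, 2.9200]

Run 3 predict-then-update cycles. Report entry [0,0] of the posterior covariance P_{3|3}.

P_post[0,0] = 0.2083

step 1: x^-=[-0.0975, 0.5385]  P^-=[0.5662 -0.0431; -0.0431 0.6064]  S=[0.9793 0.0446; 0.0446 1.0366]  K=[0.5755 0.0866; -0.0889 0.5771]  nu=[-2.4063, -4.1512]  x^+=[-1.8419, -1.6434]  P^+=[0.2296 -0.0593; -0.0593 0.2579]
step 2: x^-=[-1.2927, -1.8635]  P^-=[0.4505 -0.0987; -0.0987 0.5129]  S=[0.8669 -0.0401; -0.0401 0.9029]  K=[0.5256 0.0537; -0.1070 0.5327]  nu=[3.7668, -0.1245]  x^+=[0.6804, -2.3328]  P^+=[0.2107 -0.0648; -0.0648 0.2422]
step 3: x^-=[0.8009, -2.8100]  P^-=[0.4392 -0.1012; -0.1012 0.4912]  S=[0.8557 -0.0451; -0.0451 0.8790]  K=[0.5195 0.0514; -0.1080 0.5211]  nu=[-2.6452, 5.5058]  x^+=[-0.2901, 0.3446]  P^+=[0.2083 -0.0648; -0.0648 0.2375]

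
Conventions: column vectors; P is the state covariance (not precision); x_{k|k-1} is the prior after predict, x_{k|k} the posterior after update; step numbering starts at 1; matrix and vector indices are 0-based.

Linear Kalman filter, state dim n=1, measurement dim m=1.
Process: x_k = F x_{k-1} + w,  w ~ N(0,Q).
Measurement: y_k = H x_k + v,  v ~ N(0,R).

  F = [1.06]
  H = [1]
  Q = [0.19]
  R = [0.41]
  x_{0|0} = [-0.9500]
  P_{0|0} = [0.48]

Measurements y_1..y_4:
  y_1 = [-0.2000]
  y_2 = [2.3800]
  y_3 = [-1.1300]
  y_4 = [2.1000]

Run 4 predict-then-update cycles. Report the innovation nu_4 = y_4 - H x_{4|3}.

step 1: x^-=[-1.0070]  P^-=[0.7293]  S=[1.1393]  K=[0.6401]  nu=[0.8070]  x^+=[-0.4904]  P^+=[0.2625]
step 2: x^-=[-0.5198]  P^-=[0.4849]  S=[0.8949]  K=[0.5418]  nu=[2.8998]  x^+=[1.0514]  P^+=[0.2222]
step 3: x^-=[1.1145]  P^-=[0.4396]  S=[0.8496]  K=[0.5174]  nu=[-2.2445]  x^+=[-0.0469]  P^+=[0.2121]
step 4: x^-=[-0.0497]  P^-=[0.4284]  S=[0.8384]  K=[0.5110]  nu=[2.1497]  x^+=[1.0487]  P^+=[0.2095]

innov = [2.1497]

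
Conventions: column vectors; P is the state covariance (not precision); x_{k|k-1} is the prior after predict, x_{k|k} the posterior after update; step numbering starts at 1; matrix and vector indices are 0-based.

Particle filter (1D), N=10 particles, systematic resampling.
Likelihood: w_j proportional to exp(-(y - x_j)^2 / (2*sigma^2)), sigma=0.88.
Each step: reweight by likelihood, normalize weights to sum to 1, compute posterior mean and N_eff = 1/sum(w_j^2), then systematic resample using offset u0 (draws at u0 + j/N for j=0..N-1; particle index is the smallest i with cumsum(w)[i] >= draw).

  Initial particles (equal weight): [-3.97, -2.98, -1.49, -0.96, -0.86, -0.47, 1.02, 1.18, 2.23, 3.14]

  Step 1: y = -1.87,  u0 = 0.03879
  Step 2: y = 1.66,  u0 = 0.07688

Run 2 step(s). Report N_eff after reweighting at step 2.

step 1: w=[0.0206, 0.1605, 0.3239, 0.2083, 0.1840, 0.1003, 0.0016, 0.0009, 0.0000, 0.0000]  mean=-1.4452  Neff=4.5797  idx=[1, 1, 2, 2, 2, 3, 3, 4, 4, 5]
step 2: w=[0.0000, 0.0000, 0.0143, 0.0143, 0.0143, 0.1031, 0.1031, 0.1437, 0.1437, 0.4634]  mean=-0.7270  Neff=3.5980  idx=[5, 6, 7, 7, 8, 9, 9, 9, 9, 9]

N_eff = 3.5980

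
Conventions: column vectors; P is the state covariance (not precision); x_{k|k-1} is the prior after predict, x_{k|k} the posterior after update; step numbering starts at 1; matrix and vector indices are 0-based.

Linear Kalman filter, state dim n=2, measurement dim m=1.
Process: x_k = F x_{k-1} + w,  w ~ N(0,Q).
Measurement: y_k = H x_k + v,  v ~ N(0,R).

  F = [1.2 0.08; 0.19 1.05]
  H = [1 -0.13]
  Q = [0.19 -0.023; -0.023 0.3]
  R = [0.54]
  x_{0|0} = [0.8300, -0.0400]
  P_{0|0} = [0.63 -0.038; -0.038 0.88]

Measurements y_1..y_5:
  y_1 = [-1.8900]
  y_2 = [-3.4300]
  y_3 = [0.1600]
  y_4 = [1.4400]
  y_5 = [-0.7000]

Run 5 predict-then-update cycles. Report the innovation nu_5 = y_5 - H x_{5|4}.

step 1: x^-=[0.9928, 0.1157]  P^-=[1.0955 0.1461; 0.1461 1.2778]  S=[1.6191]  K=[0.6649; -0.0124]  nu=[-2.8678]  x^+=[-0.9139, 0.1511]  P^+=[0.3798 0.1594; 0.1594 1.2775]
step 2: x^-=[-1.0846, -0.0149]  P^-=[0.7756 0.3742; 0.3742 1.7858]  S=[1.2485]  K=[0.5823; 0.1137]  nu=[-2.3473]  x^+=[-2.4514, -0.2820]  P^+=[0.3523 0.2915; 0.2915 1.7696]
step 3: x^-=[-2.9643, -0.7618]  P^-=[0.7646 0.5777; 0.5777 2.3800]  S=[1.1947]  K=[0.5772; 0.2246]  nu=[3.0252]  x^+=[-1.2182, -0.0825]  P^+=[0.3666 0.4228; 0.4228 2.3198]
step 4: x^-=[-1.4684, -0.3181]  P^-=[0.8140 0.7947; 0.7947 3.0395]  S=[1.1988]  K=[0.5929; 0.3333]  nu=[2.8670]  x^+=[0.2314, 0.6374]  P^+=[0.3927 0.5578; 0.5578 2.9064]
step 5: x^-=[0.3286, 0.7133]  P^-=[0.8811 1.0220; 1.0220 3.7410]  S=[1.2186]  K=[0.6140; 0.4395]  nu=[-0.9359]  x^+=[-0.2460, 0.3019]  P^+=[0.4217 0.6931; 0.6931 3.5056]

innov = [-0.9359]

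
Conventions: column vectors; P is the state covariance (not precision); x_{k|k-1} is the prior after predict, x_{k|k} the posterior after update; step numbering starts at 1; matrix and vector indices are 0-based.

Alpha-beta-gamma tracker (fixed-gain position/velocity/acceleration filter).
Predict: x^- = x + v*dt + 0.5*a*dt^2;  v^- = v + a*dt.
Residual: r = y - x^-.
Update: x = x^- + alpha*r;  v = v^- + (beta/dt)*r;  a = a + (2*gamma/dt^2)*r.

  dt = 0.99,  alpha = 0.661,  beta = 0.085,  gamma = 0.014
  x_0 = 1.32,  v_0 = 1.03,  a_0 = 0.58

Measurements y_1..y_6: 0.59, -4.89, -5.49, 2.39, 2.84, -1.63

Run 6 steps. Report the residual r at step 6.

resid = -6.6081

step 1: x_pred=2.6239  r=-2.0339  x^+=1.2795  v^+=1.4296  a^+=0.5219
step 2: x_pred=2.9505  r=-7.8405  x^+=-2.2321  v^+=1.2731  a^+=0.2979
step 3: x_pred=-0.8257  r=-4.6643  x^+=-3.9088  v^+=1.1675  a^+=0.1647
step 4: x_pred=-2.6723  r=5.0623  x^+=0.6739  v^+=1.7652  a^+=0.3093
step 5: x_pred=2.5730  r=0.2670  x^+=2.7495  v^+=2.0943  a^+=0.3169
step 6: x_pred=4.9781  r=-6.6081  x^+=0.6101  v^+=1.8406  a^+=0.1281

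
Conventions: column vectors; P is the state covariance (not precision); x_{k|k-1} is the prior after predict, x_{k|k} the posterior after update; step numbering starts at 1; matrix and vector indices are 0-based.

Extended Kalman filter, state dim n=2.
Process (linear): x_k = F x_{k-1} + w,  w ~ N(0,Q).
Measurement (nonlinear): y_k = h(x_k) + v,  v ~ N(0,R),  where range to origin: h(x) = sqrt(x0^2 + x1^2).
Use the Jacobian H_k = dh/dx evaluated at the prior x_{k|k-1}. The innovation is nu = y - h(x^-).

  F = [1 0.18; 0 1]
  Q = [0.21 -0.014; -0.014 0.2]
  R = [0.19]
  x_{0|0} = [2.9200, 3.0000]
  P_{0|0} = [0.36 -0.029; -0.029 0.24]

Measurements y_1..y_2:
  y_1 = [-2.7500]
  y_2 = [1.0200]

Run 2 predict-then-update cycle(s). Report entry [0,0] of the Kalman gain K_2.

K[0,0] = -0.7096

step 1: x^-=[3.4600, 3.0000]  P^-=[0.5673 0.0002; 0.0002 0.4400]  H_jac=[0.7555 0.6551]  S=[0.7029]  K=[0.6100; 0.4103]  nu=[-7.3295]  x^+=[-1.0112, -0.0073]  P^+=[0.3058 -0.1757; -0.1757 0.3217]
step 2: x^-=[-1.0125, -0.0073]  P^-=[0.4629 -0.1318; -0.1318 0.5217]  H_jac=[-1.0000 -0.0072]  S=[0.6510]  K=[-0.7096; 0.1967]  nu=[0.0075]  x^+=[-1.0178, -0.0058]  P^+=[0.1351 -0.0409; -0.0409 0.4965]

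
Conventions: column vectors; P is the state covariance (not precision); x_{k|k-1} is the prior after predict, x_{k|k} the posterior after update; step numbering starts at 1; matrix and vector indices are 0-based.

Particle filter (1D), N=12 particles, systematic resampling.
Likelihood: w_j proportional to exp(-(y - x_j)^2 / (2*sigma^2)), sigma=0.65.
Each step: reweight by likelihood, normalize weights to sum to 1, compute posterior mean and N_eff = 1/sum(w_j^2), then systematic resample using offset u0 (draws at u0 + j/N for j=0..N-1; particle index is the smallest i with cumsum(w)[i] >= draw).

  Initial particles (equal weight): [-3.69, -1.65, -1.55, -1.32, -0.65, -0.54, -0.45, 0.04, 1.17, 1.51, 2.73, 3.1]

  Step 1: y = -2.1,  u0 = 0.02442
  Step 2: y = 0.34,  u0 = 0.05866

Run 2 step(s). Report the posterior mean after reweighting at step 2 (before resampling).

step 1: w=[0.0227, 0.3566, 0.3168, 0.2206, 0.0376, 0.0254, 0.0181, 0.0020, 0.0000, 0.0000, 0.0000, 0.0000]  mean=-1.5010  Neff=3.5822  idx=[1, 1, 1, 1, 1, 2, 2, 2, 2, 3, 3, 4]
step 2: w=[0.0186, 0.0186, 0.0186, 0.0186, 0.0186, 0.0295, 0.0295, 0.0295, 0.0295, 0.0775, 0.0775, 0.6338]  mean=-0.9532  Neff=2.3870  idx=[3, 6, 9, 10, 11, 11, 11, 11, 11, 11, 11, 11]

post_mean = -0.9532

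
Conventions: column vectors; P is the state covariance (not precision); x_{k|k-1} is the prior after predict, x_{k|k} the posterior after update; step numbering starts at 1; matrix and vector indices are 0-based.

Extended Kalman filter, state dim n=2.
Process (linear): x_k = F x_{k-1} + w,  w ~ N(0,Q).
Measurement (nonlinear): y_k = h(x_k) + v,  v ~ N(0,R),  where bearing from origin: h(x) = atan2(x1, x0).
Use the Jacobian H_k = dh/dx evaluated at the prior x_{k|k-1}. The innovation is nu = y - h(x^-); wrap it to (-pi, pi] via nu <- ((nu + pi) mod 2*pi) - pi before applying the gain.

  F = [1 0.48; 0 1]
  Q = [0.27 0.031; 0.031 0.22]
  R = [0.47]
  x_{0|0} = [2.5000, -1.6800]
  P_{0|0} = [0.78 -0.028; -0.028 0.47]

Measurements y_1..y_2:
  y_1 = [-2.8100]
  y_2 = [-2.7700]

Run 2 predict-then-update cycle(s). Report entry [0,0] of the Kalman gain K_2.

K[0,0] = 0.7248

step 1: x^-=[1.6936, -1.6800]  P^-=[1.1314 0.2286; 0.2286 0.6900]  H_jac=[0.2952 0.2976]  S=[0.6699]  K=[0.6002; 0.4073]  nu=[-2.0286]  x^+=[0.4761, -2.5062]  P^+=[0.8901 0.0649; 0.0649 0.5789]
step 2: x^-=[-0.7269, -2.5062]  P^-=[1.3557 0.3737; 0.3737 0.7989]  H_jac=[0.3680 -0.1067]  S=[0.6334]  K=[0.7248; 0.0825]  nu=[-0.9169]  x^+=[-1.3915, -2.5819]  P^+=[1.0230 0.3358; 0.3358 0.7946]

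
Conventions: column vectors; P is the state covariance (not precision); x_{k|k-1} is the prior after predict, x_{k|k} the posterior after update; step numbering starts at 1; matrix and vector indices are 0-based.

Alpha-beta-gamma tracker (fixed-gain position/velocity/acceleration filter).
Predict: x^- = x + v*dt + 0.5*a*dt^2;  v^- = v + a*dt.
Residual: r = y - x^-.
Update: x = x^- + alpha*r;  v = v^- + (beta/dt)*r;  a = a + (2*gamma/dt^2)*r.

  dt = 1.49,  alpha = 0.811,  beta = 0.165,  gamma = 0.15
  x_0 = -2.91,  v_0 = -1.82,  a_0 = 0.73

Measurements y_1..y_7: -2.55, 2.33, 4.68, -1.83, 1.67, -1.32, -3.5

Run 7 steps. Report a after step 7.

step 1: x_pred=-4.8115  r=2.2615  x^+=-2.9774  v^+=-0.4819  a^+=1.0356
step 2: x_pred=-2.5458  r=4.8758  x^+=1.4085  v^+=1.6011  a^+=1.6945
step 3: x_pred=5.6750  r=-0.9950  x^+=4.8681  v^+=4.0157  a^+=1.5600
step 4: x_pred=12.5831  r=-14.4131  x^+=0.8941  v^+=4.7440  a^+=-0.3876
step 5: x_pred=7.5323  r=-5.8623  x^+=2.7780  v^+=3.5172  a^+=-1.1798
step 6: x_pred=6.7090  r=-8.0290  x^+=0.1975  v^+=0.8702  a^+=-2.2647
step 7: x_pred=-1.0199  r=-2.4801  x^+=-3.0313  v^+=-2.7789  a^+=-2.5999

a_post = -2.5999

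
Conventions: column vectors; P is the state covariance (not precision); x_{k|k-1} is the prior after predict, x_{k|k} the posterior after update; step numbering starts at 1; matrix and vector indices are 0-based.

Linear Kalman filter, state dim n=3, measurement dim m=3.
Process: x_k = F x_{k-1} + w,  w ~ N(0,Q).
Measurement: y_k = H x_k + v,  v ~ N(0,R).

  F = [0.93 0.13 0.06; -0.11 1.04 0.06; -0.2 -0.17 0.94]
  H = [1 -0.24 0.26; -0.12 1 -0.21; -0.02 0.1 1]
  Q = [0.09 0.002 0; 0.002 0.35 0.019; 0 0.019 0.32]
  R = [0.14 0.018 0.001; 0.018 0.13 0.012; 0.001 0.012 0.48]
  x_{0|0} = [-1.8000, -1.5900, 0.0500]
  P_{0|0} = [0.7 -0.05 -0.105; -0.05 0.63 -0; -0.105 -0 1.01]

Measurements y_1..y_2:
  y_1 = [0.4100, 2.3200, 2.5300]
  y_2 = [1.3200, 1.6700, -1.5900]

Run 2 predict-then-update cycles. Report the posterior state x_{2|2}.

x_post = [1.2469, 1.7032, -0.3162]

step 1: x^-=[-1.8777, -1.4526, 0.6773]  P^-=[0.6859 -0.0336 -0.1685; -0.0336 1.0563 0.0016; -0.1685 0.0016 1.2947]  S=[0.9026 -0.3820 0.1271; -0.3820 1.2522 -0.1305; 0.1271 -0.1305 1.7927]  K=[0.8124 0.1680 -0.1489; 0.0331 0.8693 0.1211; 0.0372 -0.1141 0.7132]  nu=[1.7630, 3.6895, 1.9604]  x^+=[-0.1176, 2.0504, 1.7202]  P^+=[0.1436 0.0373 -0.0695; 0.0373 0.1313 0.0562; -0.0695 0.0562 0.3340]
step 2: x^-=[0.2604, 2.2485, 1.2919]  P^-=[0.2198 0.0424 -0.0713; 0.0424 0.4944 0.0731; -0.0713 0.0731 0.6354]  S=[0.3647 -0.0783 0.0678; -0.0783 0.6111 0.0070; 0.0678 0.0070 1.1377]  K=[0.5688 0.1246 -0.0975; -0.0103 0.7731 0.1028; 0.0879 -0.0799 0.5614]  nu=[1.2634, -0.2760, -3.1016]  x^+=[1.2469, 1.7032, -0.3162]  P^+=[0.1003 0.0277 -0.0455; 0.0277 0.1149 0.0477; -0.0455 0.0477 0.2629]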